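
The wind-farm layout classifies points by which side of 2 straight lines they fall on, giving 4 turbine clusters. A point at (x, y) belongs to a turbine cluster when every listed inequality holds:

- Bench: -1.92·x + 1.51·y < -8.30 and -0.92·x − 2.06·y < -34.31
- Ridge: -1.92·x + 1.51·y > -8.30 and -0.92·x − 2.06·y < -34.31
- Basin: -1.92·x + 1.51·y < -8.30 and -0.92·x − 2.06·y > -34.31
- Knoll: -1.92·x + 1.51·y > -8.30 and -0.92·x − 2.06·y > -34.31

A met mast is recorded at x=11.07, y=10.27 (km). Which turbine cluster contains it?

-1.92·11.07 + 1.51·10.27 = -5.747, which is > -8.30
-0.92·11.07 − 2.06·10.27 = -31.341, which is > -34.31
This sign pattern matches Knoll.

Knoll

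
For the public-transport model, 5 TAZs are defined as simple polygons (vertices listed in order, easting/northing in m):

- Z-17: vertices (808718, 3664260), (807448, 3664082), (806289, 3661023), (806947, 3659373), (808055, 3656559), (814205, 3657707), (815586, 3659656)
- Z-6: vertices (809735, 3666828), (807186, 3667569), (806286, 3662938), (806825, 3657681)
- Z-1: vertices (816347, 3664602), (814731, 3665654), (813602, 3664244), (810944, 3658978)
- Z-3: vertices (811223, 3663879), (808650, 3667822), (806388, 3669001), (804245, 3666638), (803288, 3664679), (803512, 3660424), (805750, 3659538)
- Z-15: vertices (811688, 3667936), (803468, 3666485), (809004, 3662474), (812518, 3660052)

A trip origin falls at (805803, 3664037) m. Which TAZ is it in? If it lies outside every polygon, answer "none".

Z-3

Cast a ray rightward from (805803, 3664037). For each polygon, the edges (by vertex number in listed order) whose endpoints lie on opposite sides of northing = 3664037, where each meets that height, and whether that is right or left of the point:
Z-17: 2–3 at easting≈807431.0 (right), 7–1 at easting≈809050.7 (right) → 2 crossings.
Z-6: 2–3 at easting≈806499.6 (right), 4–1 at easting≈808847.1 (right) → 2 crossings.
Z-1: 3–4 at easting≈813497.5 (right), 4–1 at easting≈815804.2 (right) → 2 crossings.
Z-3: 1–2 at easting≈811119.9 (right), 5–6 at easting≈803321.8 (left) → 1 crossing.
Z-15: 2–3 at easting≈806846.7 (right), 4–1 at easting≈812098.5 (right) → 2 crossings.
Only Z-3 has an odd count, so the point is inside Z-3.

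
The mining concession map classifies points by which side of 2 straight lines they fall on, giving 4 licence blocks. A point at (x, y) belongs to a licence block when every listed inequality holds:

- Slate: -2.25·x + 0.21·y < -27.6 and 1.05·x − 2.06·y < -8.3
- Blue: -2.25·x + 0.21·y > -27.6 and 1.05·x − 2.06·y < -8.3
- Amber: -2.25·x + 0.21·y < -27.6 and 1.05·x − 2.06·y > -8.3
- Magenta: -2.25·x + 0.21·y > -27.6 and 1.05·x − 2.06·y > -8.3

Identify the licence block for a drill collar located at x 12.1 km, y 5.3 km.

Magenta

-2.25·12.1 + 0.21·5.3 = -26.112, which is > -27.6
1.05·12.1 − 2.06·5.3 = 1.787, which is > -8.3
This sign pattern matches Magenta.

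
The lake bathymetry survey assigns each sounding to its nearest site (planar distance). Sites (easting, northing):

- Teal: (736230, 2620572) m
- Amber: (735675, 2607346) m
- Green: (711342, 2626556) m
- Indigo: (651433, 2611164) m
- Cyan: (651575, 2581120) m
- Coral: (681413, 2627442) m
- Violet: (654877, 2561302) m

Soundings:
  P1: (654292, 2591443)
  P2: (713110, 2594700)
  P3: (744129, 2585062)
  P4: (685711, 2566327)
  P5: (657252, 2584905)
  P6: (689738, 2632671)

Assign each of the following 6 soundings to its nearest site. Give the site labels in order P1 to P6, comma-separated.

P1 → Cyan (d²=113946418.00)
P2 → Amber (d²=669100541.00)
P3 → Amber (d²=568046772.00)
P4 → Violet (d²=975986181.00)
P5 → Cyan (d²=46554554.00)
P6 → Coral (d²=96648066.00)

Cyan, Amber, Amber, Violet, Cyan, Coral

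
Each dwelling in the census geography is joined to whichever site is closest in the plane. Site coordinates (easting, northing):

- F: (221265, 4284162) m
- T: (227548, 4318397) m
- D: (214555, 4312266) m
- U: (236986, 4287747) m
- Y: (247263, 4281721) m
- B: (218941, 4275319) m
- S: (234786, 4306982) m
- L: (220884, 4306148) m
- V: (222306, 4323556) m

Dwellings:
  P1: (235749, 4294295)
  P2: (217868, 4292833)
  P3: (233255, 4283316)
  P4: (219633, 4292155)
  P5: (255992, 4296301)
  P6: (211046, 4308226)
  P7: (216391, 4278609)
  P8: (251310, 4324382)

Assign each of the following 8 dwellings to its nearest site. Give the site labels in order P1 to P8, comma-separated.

U, F, U, F, Y, D, B, S

P1 → U (d²=44406473.00)
P2 → F (d²=86725850.00)
P3 → U (d²=33554122.00)
P4 → F (d²=66551473.00)
P5 → Y (d²=288771841.00)
P6 → D (d²=28634681.00)
P7 → B (d²=17326600.00)
P8 → S (d²=575802576.00)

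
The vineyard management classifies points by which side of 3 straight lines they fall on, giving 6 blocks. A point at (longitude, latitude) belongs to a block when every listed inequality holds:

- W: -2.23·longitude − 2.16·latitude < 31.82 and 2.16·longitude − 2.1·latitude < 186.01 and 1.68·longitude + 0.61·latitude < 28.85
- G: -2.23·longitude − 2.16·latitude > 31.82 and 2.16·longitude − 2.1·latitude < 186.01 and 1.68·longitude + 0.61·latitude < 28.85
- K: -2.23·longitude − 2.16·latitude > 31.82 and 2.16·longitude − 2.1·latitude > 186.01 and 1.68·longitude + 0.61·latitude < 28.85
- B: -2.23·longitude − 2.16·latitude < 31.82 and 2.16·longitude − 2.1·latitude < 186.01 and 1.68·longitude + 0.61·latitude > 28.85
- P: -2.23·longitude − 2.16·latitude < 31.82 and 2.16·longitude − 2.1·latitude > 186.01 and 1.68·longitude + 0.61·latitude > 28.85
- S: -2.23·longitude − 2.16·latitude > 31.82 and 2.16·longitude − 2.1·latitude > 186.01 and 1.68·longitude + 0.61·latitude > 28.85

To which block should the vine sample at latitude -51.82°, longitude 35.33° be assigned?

G

-2.23·35.33 − 2.16·-51.82 = 33.145, which is > 31.82
2.16·35.33 − 2.1·-51.82 = 185.135, which is < 186.01
1.68·35.33 + 0.61·-51.82 = 27.744, which is < 28.85
This sign pattern matches G.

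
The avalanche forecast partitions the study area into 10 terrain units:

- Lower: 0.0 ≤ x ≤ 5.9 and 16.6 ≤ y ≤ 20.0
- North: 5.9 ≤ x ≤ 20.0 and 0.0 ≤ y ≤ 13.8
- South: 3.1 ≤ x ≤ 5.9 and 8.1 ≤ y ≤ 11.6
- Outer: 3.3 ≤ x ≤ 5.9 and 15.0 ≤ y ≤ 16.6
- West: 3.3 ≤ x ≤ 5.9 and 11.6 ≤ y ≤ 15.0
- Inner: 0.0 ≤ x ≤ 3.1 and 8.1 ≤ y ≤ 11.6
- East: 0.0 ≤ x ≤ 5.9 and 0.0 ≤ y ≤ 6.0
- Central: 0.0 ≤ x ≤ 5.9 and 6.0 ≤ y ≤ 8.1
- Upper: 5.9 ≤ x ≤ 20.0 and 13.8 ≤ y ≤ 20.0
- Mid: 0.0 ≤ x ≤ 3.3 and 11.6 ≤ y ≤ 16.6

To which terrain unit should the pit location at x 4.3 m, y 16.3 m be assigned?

Outer

The point has x = 4.3 and y = 16.3.
Only Outer satisfies 3.3 ≤ x ≤ 5.9 and 15.0 ≤ y ≤ 16.6.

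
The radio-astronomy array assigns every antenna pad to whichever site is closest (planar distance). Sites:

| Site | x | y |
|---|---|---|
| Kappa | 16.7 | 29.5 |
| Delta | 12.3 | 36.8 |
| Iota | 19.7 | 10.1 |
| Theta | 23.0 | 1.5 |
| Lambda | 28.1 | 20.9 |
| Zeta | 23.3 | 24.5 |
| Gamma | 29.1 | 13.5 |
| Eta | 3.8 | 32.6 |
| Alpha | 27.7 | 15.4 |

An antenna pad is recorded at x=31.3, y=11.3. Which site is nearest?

Squared distances to each site:
Kappa: 544.400; Delta: 1011.250; Iota: 136.000; Theta: 164.930; Lambda: 102.400; Zeta: 238.240; Gamma: 9.680; Eta: 1209.940; Alpha: 29.770.
Minimum at Gamma.

Gamma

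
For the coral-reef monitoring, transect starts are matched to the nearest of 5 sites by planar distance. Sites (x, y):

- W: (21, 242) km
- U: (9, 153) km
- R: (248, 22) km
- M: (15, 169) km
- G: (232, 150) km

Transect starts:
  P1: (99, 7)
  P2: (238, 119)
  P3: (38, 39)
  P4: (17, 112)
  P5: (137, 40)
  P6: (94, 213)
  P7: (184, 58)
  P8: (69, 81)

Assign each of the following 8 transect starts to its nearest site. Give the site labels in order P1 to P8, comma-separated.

P1 → R (d²=22426.00)
P2 → G (d²=997.00)
P3 → U (d²=13837.00)
P4 → U (d²=1745.00)
P5 → R (d²=12645.00)
P6 → W (d²=6170.00)
P7 → R (d²=5392.00)
P8 → U (d²=8784.00)

R, G, U, U, R, W, R, U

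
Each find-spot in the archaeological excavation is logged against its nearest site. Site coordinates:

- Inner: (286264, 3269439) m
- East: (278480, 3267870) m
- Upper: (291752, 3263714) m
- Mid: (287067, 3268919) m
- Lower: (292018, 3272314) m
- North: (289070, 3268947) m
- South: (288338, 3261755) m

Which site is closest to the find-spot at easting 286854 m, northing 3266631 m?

Squared distances to each site:
Inner: 8232964.000; East: 71658997.000; Upper: 32499293.000; Mid: 5280313.000; Lower: 58963385.000; North: 10274512.000; South: 25977632.000.
Minimum at Mid.

Mid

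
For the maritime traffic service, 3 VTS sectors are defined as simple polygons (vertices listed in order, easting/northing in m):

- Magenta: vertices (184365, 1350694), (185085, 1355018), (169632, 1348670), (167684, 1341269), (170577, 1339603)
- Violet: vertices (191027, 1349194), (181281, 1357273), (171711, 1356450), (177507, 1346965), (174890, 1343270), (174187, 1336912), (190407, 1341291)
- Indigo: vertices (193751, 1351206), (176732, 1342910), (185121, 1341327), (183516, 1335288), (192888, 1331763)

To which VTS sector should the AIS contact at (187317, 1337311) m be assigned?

Cast a ray rightward from (187317, 1337311). For each polygon, the edges (by vertex number in listed order) whose endpoints lie on opposite sides of northing = 1337311, where each meets that height, and whether that is right or left of the point:
Magenta: no edge straddles that height → 0 crossings.
Violet: 5–6 at easting≈174231.1 (left), 6–7 at easting≈175664.9 (left) → 0 crossings.
Indigo: 3–4 at easting≈184053.7 (left), 5–1 at easting≈193134.3 (right) → 1 crossing.
Only Indigo has an odd count, so the point is inside Indigo.

Indigo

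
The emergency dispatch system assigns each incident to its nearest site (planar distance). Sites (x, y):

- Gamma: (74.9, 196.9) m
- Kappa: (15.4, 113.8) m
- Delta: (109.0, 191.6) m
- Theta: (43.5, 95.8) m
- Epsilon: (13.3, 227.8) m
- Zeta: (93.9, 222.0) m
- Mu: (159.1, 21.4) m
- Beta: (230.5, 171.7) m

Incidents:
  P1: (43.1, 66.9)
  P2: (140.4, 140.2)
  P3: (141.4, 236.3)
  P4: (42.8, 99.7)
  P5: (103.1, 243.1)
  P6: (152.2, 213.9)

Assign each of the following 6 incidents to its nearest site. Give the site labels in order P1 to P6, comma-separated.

P1 → Theta (d²=835.37)
P2 → Delta (d²=3627.92)
P3 → Zeta (d²=2460.74)
P4 → Theta (d²=15.70)
P5 → Zeta (d²=529.85)
P6 → Delta (d²=2363.53)

Theta, Delta, Zeta, Theta, Zeta, Delta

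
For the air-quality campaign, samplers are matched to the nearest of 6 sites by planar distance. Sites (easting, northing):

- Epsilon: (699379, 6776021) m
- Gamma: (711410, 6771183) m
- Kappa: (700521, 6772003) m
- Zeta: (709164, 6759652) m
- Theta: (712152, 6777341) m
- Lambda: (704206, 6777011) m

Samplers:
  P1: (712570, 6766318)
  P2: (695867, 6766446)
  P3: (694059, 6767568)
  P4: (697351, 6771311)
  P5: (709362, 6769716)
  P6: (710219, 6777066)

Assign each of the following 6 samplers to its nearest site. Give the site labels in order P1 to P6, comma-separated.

Gamma, Kappa, Kappa, Kappa, Gamma, Theta

P1 → Gamma (d²=25013825.00)
P2 → Kappa (d²=52539965.00)
P3 → Kappa (d²=61426669.00)
P4 → Kappa (d²=10527764.00)
P5 → Gamma (d²=6346393.00)
P6 → Theta (d²=3812114.00)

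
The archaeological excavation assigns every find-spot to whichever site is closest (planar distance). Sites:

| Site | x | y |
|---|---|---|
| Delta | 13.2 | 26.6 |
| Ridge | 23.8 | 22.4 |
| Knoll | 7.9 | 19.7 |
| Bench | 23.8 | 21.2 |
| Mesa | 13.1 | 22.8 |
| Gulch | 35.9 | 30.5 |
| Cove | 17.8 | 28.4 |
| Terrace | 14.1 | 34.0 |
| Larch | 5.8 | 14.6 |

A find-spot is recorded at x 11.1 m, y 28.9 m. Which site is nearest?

Delta

Squared distances to each site:
Delta: 9.700; Ridge: 203.540; Knoll: 94.880; Bench: 220.580; Mesa: 41.210; Gulch: 617.600; Cove: 45.140; Terrace: 35.010; Larch: 232.580.
Minimum at Delta.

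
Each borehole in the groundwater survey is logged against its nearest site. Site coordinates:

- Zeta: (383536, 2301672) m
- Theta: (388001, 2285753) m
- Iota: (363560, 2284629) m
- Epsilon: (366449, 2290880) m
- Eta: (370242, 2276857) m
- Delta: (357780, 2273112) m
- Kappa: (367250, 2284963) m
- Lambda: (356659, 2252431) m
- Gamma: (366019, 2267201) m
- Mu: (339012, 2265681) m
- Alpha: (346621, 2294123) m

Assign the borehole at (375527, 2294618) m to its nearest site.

Epsilon

Squared distances to each site:
Zeta: 113902997.000; Theta: 234188901.000; Iota: 242989210.000; Epsilon: 96382728.000; Eta: 343384346.000; Delta: 777464045.000; Kappa: 161727754.000; Lambda: 2135744393.000; Gamma: 842093953.000; Mu: 2170695194.000; Alpha: 835801861.000.
Minimum at Epsilon.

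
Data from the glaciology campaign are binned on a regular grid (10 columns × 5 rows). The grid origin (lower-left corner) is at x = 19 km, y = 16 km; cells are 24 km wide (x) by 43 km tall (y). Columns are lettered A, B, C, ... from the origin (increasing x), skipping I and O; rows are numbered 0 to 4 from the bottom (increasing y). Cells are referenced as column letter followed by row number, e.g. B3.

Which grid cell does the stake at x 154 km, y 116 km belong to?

F2

Column index: ⌊(154 − 19) / 24⌋ = ⌊5.625⌋ = 5 → column F
Row offset from origin: ⌊(116 − 16) / 43⌋ = ⌊2.326⌋ = 2 → row 2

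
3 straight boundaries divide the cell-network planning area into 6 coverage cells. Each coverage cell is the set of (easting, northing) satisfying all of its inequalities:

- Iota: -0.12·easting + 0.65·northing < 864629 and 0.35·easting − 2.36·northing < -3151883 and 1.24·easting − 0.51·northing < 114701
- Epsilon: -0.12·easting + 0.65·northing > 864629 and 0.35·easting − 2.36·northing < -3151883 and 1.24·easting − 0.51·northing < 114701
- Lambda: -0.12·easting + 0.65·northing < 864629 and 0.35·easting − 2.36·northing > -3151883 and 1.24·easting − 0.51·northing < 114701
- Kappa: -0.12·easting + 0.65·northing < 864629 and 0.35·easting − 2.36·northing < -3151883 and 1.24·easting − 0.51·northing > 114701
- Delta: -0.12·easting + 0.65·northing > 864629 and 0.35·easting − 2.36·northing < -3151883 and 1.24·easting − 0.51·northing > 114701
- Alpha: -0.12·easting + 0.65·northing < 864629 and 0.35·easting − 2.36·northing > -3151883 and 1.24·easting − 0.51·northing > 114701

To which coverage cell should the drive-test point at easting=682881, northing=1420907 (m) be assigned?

-0.12·682881 + 0.65·1420907 = 841643.830, which is < 864629
0.35·682881 − 2.36·1420907 = -3114332.170, which is > -3151883
1.24·682881 − 0.51·1420907 = 122109.870, which is > 114701
This sign pattern matches Alpha.

Alpha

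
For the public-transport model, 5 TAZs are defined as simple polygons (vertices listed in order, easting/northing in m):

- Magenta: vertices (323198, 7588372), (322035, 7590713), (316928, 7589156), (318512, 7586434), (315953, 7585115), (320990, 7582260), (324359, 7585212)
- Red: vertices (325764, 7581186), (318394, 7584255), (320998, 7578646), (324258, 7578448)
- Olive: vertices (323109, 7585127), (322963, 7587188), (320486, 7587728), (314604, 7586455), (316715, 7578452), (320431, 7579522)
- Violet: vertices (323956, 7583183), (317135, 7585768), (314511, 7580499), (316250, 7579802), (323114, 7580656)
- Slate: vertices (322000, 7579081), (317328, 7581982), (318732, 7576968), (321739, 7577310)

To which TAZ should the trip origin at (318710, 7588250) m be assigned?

Magenta

Cast a ray rightward from (318710, 7588250). For each polygon, the edges (by vertex number in listed order) whose endpoints lie on opposite sides of northing = 7588250, where each meets that height, and whether that is right or left of the point:
Magenta: 3–4 at easting≈317455.2 (left), 7–1 at easting≈323242.8 (right) → 1 crossing.
Red: no edge straddles that height → 0 crossings.
Olive: no edge straddles that height → 0 crossings.
Violet: no edge straddles that height → 0 crossings.
Slate: no edge straddles that height → 0 crossings.
Only Magenta has an odd count, so the point is inside Magenta.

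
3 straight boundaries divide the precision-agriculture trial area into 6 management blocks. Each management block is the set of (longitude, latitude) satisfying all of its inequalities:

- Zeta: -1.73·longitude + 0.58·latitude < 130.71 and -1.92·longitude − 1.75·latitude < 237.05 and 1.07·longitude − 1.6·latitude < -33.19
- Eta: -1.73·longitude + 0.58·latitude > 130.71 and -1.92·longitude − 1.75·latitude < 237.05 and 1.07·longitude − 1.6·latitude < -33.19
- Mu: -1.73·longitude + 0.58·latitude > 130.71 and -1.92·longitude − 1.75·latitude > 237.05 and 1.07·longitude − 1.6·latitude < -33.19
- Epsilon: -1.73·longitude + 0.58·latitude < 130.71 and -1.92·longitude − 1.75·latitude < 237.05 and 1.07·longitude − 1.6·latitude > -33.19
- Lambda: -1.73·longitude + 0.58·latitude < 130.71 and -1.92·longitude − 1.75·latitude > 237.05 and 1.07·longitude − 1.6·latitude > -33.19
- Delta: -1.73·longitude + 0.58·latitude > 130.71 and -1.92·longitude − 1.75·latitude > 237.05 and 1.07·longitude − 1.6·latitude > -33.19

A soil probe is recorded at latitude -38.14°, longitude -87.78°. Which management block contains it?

Epsilon

-1.73·-87.78 + 0.58·-38.14 = 129.738, which is < 130.71
-1.92·-87.78 − 1.75·-38.14 = 235.283, which is < 237.05
1.07·-87.78 − 1.6·-38.14 = -32.901, which is > -33.19
This sign pattern matches Epsilon.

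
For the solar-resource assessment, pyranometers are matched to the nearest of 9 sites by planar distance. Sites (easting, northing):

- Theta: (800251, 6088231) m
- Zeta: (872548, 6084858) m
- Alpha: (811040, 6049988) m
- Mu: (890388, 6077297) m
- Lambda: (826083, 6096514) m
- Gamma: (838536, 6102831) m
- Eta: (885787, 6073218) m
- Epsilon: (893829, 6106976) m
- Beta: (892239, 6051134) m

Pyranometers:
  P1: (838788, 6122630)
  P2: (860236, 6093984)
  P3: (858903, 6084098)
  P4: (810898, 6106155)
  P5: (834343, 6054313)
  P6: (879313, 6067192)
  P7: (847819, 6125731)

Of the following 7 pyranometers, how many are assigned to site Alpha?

1

P1 → Gamma
P2 → Zeta
P3 → Zeta
P4 → Lambda
P5 → Alpha
P6 → Eta
P7 → Gamma
1 of the 7 goes to Alpha.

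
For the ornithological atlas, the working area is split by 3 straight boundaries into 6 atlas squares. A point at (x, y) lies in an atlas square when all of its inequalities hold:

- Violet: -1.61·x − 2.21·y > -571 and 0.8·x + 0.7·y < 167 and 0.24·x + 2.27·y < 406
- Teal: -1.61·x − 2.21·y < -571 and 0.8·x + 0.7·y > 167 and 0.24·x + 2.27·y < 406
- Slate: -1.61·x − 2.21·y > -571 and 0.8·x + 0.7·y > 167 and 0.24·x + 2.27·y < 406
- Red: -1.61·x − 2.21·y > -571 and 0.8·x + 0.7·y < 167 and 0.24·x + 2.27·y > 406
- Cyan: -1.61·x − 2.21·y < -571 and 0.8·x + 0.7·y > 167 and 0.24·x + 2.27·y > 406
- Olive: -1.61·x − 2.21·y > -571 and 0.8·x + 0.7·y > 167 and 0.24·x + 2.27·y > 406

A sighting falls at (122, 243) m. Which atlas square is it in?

Cyan

-1.61·122 − 2.21·243 = -733.450, which is < -571
0.8·122 + 0.7·243 = 267.700, which is > 167
0.24·122 + 2.27·243 = 580.890, which is > 406
This sign pattern matches Cyan.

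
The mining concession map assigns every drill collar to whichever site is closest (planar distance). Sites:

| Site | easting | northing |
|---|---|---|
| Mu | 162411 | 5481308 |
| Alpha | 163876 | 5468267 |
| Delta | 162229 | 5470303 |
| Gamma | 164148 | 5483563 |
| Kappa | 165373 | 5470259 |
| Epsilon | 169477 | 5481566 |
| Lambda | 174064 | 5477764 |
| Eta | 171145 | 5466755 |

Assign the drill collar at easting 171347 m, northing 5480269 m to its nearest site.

Squared distances to each site:
Mu: 80931617.000; Alpha: 199863845.000; Delta: 182459080.000; Gamma: 62676037.000; Kappa: 135888776.000; Epsilon: 5179109.000; Lambda: 13657114.000; Eta: 182669000.000.
Minimum at Epsilon.

Epsilon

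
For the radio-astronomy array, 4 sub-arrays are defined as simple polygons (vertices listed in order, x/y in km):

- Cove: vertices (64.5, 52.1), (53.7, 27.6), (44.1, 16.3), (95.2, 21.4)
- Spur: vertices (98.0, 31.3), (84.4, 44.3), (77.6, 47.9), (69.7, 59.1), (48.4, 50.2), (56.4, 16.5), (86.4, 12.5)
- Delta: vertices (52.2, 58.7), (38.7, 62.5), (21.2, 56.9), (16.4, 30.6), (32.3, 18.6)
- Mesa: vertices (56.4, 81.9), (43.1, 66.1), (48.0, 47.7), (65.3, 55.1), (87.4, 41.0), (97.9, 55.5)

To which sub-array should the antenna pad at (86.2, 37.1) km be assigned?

Spur

Cast a ray rightward from (86.2, 37.1). For each polygon, the edges (by vertex number in listed order) whose endpoints lie on opposite sides of y = 37.1, where each meets that height, and whether that is right or left of the point:
Cove: 1–2 at x≈57.89 (left), 4–1 at x≈79.50 (left) → 0 crossings.
Spur: 1–2 at x≈91.93 (right), 5–6 at x≈51.51 (left) → 1 crossing.
Delta: 3–4 at x≈17.59 (left), 5–1 at x≈41.48 (left) → 0 crossings.
Mesa: no edge straddles that height → 0 crossings.
Only Spur has an odd count, so the point is inside Spur.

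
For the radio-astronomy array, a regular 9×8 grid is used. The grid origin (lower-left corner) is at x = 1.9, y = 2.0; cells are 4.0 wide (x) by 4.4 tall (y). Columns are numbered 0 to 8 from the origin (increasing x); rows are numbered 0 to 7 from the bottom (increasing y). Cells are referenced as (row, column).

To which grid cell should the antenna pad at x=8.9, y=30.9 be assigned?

(6, 1)

Column index: ⌊(8.9 − 1.9) / 4.0⌋ = ⌊1.750⌋ = 1
Row offset from origin: ⌊(30.9 − 2.0) / 4.4⌋ = ⌊6.568⌋ = 6 → row 6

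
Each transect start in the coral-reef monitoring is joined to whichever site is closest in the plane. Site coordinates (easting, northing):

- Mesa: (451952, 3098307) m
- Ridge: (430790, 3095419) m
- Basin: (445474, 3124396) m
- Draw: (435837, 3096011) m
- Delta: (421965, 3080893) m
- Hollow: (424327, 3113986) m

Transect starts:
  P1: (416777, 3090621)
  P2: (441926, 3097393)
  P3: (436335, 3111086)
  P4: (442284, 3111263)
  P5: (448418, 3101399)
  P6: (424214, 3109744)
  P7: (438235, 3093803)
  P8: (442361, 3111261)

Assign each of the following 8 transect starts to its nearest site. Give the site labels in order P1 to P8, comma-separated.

Delta, Draw, Hollow, Basin, Mesa, Hollow, Draw, Basin

P1 → Delta (d²=121549328.00)
P2 → Draw (d²=38985845.00)
P3 → Hollow (d²=152602064.00)
P4 → Basin (d²=182651789.00)
P5 → Mesa (d²=22049620.00)
P6 → Hollow (d²=18007333.00)
P7 → Draw (d²=10625668.00)
P8 → Basin (d²=182218994.00)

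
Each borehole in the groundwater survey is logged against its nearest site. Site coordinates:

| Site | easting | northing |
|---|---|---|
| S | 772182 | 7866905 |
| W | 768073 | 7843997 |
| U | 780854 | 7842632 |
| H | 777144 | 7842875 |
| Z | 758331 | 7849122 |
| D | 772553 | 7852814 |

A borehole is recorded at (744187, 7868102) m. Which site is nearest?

Z

Squared distances to each site:
S: 785152834.000; W: 1151592021.000; U: 1993189789.000; H: 1722565378.000; Z: 560293136.000; D: 1038352900.000.
Minimum at Z.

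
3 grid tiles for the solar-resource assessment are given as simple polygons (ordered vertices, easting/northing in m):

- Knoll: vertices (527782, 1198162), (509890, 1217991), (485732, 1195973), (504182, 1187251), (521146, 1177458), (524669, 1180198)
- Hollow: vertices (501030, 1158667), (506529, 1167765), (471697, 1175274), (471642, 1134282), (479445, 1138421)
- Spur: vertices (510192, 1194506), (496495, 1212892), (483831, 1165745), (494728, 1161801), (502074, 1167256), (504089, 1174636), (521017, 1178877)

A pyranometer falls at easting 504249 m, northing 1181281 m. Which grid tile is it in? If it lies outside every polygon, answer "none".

Cast a ray rightward from (504249, 1181281). For each polygon, the edges (by vertex number in listed order) whose endpoints lie on opposite sides of northing = 1181281, where each meets that height, and whether that is right or left of the point:
Knoll: 4–5 at easting≈514523.6 (right), 6–1 at easting≈524856.7 (right) → 2 crossings.
Hollow: no edge straddles that height → 0 crossings.
Spur: 2–3 at easting≈488004.1 (left), 7–1 at easting≈519351.9 (right) → 1 crossing.
Only Spur has an odd count, so the point is inside Spur.

Spur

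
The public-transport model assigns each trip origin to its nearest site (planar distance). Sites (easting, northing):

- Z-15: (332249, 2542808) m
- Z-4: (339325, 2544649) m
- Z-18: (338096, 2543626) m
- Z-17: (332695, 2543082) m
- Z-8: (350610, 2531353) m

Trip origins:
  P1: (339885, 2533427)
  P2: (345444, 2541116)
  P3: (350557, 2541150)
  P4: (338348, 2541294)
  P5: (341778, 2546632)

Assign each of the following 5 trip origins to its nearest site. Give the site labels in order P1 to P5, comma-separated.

P1 → Z-18 (d²=107220122.00)
P2 → Z-4 (d²=49924250.00)
P3 → Z-8 (d²=95984018.00)
P4 → Z-18 (d²=5501728.00)
P5 → Z-4 (d²=9949498.00)

Z-18, Z-4, Z-8, Z-18, Z-4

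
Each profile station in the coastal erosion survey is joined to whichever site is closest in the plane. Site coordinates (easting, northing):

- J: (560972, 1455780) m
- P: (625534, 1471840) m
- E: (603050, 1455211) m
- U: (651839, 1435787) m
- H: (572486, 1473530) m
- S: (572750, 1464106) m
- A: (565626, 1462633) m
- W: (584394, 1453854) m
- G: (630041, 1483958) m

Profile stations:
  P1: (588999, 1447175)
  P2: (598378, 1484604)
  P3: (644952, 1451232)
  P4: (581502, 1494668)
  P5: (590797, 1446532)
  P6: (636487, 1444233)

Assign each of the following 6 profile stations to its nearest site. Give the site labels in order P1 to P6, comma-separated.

W, H, U, H, W, U

P1 → W (d²=65815066.00)
P2 → H (d²=793029140.00)
P3 → U (d²=285978794.00)
P4 → H (d²=528103300.00)
P5 → W (d²=94610093.00)
P6 → U (d²=307018820.00)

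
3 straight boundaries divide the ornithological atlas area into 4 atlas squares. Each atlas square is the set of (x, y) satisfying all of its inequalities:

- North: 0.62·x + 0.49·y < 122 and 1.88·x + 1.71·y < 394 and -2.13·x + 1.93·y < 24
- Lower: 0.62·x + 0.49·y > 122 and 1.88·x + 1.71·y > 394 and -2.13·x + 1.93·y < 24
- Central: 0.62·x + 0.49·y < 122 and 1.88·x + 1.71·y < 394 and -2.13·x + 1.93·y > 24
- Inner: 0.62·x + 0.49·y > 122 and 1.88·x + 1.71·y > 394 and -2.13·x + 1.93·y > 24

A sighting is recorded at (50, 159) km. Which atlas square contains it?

0.62·50 + 0.49·159 = 108.910, which is < 122
1.88·50 + 1.71·159 = 365.890, which is < 394
-2.13·50 + 1.93·159 = 200.370, which is > 24
This sign pattern matches Central.

Central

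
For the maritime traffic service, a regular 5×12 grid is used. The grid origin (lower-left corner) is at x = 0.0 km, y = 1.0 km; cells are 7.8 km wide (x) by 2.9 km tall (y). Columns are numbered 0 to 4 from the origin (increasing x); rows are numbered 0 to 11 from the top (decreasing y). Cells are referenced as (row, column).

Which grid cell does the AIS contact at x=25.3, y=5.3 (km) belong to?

Column index: ⌊(25.3 − 0.0) / 7.8⌋ = ⌊3.244⌋ = 3
Row offset from origin: ⌊(5.3 − 1.0) / 2.9⌋ = ⌊1.483⌋ = 1 → row 10 (counted from top)

(10, 3)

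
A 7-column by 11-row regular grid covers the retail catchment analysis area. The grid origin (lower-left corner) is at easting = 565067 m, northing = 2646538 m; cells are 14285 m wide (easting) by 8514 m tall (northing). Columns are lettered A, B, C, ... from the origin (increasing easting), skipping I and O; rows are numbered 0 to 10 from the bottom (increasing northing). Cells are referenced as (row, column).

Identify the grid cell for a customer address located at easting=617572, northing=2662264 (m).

Column index: ⌊(617572 − 565067) / 14285⌋ = ⌊3.676⌋ = 3 → column D
Row offset from origin: ⌊(2662264 − 2646538) / 8514⌋ = ⌊1.847⌋ = 1 → row 1

(1, D)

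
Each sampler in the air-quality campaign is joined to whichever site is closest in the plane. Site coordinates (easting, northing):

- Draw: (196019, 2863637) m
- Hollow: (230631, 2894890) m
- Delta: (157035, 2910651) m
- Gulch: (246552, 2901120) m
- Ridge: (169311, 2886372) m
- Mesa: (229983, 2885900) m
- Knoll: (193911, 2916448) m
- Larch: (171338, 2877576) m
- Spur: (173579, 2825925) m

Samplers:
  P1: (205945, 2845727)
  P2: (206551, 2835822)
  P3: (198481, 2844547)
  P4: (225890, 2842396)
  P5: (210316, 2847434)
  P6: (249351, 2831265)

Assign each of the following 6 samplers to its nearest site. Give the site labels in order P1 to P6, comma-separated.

Draw, Draw, Draw, Draw, Draw, Mesa

P1 → Draw (d²=419293576.00)
P2 → Draw (d²=884597249.00)
P3 → Draw (d²=370489544.00)
P4 → Draw (d²=1343456722.00)
P5 → Draw (d²=466941418.00)
P6 → Mesa (d²=3360102649.00)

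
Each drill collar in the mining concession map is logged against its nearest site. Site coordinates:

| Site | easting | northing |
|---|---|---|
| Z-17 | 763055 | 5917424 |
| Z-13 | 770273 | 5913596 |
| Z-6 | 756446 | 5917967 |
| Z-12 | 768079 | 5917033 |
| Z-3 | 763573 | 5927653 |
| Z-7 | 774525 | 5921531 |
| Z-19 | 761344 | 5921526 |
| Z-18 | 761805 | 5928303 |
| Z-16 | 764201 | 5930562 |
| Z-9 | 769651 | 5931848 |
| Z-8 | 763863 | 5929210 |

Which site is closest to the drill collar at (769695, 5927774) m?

Squared distances to each site:
Z-17: 151212100.000; Z-13: 201349768.000; Z-6: 271713250.000; Z-12: 117980537.000; Z-3: 37493525.000; Z-7: 62303949.000; Z-19: 108776705.000; Z-18: 62531941.000; Z-16: 37956980.000; Z-9: 16599412.000; Z-8: 36074320.000.
Minimum at Z-9.

Z-9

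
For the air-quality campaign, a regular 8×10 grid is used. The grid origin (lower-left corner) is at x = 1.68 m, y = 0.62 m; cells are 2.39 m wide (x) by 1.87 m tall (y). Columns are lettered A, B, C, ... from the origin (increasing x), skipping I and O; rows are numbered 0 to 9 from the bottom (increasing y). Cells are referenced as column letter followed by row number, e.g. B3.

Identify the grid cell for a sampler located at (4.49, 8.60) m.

Column index: ⌊(4.49 − 1.68) / 2.39⌋ = ⌊1.176⌋ = 1 → column B
Row offset from origin: ⌊(8.60 − 0.62) / 1.87⌋ = ⌊4.267⌋ = 4 → row 4

B4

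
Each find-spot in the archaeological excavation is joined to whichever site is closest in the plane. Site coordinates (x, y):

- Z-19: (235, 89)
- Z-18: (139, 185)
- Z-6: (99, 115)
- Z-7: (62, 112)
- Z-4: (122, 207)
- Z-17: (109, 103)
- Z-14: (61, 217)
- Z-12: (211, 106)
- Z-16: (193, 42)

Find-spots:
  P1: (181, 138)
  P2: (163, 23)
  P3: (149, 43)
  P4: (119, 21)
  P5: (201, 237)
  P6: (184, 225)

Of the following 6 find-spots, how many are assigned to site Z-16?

3

P1 → Z-12
P2 → Z-16
P3 → Z-16
P4 → Z-16
P5 → Z-18
P6 → Z-18
3 of the 6 go to Z-16.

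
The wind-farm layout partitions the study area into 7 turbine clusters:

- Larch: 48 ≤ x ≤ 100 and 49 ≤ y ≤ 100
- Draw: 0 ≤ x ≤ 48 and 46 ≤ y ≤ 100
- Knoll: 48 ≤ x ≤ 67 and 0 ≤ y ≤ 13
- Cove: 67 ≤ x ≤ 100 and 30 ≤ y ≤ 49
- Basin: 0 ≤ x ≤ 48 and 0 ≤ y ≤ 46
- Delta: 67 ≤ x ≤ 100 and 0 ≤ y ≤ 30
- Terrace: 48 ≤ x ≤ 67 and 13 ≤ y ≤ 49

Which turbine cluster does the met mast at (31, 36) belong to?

Basin

The point has x = 31 and y = 36.
Only Basin satisfies 0 ≤ x ≤ 48 and 0 ≤ y ≤ 46.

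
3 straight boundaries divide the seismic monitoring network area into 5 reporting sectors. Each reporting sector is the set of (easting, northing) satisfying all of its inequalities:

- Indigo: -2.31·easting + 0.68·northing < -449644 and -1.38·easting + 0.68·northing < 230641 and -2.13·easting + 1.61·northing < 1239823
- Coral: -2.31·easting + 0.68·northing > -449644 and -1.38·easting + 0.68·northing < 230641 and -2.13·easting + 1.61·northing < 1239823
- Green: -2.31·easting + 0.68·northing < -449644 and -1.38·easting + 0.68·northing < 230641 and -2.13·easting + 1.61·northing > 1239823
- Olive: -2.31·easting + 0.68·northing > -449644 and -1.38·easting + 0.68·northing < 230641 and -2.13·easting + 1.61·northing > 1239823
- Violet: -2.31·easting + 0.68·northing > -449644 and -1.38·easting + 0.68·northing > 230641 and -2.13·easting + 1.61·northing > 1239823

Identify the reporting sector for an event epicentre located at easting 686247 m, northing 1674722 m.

-2.31·686247 + 0.68·1674722 = -446419.610, which is > -449644
-1.38·686247 + 0.68·1674722 = 191790.100, which is < 230641
-2.13·686247 + 1.61·1674722 = 1234596.310, which is < 1239823
This sign pattern matches Coral.

Coral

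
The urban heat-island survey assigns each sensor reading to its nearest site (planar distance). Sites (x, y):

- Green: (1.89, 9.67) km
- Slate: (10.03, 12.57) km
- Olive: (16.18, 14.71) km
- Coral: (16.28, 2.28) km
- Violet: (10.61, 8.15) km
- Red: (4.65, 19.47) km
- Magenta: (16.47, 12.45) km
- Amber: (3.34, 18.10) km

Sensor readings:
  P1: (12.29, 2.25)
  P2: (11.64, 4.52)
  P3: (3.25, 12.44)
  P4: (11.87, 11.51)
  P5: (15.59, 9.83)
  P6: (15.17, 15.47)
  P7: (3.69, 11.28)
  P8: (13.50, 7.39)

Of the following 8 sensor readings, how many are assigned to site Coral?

P1 → Coral
P2 → Violet
P3 → Green
P4 → Slate
P5 → Magenta
P6 → Olive
P7 → Green
P8 → Violet
1 of the 8 goes to Coral.

1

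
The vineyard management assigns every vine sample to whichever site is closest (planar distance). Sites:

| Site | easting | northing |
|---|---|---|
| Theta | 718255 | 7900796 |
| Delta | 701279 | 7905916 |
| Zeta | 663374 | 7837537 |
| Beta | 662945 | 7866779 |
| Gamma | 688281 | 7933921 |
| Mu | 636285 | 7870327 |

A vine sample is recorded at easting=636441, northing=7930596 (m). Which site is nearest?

Gamma

Squared distances to each site:
Theta: 7581570596.000; Delta: 4813068644.000; Zeta: 9385363970.000; Beta: 4775071505.000; Gamma: 2698441225.000; Mu: 3632376697.000.
Minimum at Gamma.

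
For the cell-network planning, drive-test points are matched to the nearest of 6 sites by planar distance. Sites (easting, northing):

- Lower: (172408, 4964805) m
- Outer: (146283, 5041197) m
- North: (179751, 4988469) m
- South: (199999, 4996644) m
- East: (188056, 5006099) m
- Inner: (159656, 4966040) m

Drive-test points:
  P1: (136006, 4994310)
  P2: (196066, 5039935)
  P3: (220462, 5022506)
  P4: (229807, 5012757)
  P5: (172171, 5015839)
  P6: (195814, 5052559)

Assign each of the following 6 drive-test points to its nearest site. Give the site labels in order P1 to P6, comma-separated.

P1 → Inner (d²=1358515400.00)
P2 → East (d²=1209034996.00)
P3 → South (d²=1087577413.00)
P4 → South (d²=1148145633.00)
P5 → East (d²=347200825.00)
P6 → East (d²=2218718164.00)

Inner, East, South, South, East, East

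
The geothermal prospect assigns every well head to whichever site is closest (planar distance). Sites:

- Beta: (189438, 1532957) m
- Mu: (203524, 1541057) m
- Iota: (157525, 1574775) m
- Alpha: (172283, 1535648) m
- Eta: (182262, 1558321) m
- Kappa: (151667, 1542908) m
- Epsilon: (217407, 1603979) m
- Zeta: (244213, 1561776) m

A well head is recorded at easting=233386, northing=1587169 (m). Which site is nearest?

Epsilon

Squared distances to each site:
Beta: 4870367648.000; Mu: 3018055588.000; Iota: 5908502557.000; Alpha: 6387990050.000; Eta: 3445870480.000; Kappa: 8637031082.000; Epsilon: 537904541.000; Zeta: 762028378.000.
Minimum at Epsilon.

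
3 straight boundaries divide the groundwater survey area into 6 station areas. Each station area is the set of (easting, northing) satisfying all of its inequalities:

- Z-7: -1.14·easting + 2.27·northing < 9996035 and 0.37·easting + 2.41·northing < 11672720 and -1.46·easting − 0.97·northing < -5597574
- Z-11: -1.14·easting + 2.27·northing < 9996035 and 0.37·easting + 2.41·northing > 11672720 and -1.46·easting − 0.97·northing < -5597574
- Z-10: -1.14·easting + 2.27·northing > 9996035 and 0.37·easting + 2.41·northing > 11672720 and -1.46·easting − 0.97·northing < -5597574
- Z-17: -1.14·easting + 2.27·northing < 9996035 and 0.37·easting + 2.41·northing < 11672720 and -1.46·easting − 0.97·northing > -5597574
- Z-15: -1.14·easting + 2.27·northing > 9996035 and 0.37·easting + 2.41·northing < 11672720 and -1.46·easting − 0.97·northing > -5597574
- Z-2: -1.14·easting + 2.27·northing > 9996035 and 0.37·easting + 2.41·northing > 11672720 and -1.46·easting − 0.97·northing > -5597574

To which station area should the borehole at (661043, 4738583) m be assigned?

Z-15

-1.14·661043 + 2.27·4738583 = 10002994.390, which is > 9996035
0.37·661043 + 2.41·4738583 = 11664570.940, which is < 11672720
-1.46·661043 − 0.97·4738583 = -5561548.290, which is > -5597574
This sign pattern matches Z-15.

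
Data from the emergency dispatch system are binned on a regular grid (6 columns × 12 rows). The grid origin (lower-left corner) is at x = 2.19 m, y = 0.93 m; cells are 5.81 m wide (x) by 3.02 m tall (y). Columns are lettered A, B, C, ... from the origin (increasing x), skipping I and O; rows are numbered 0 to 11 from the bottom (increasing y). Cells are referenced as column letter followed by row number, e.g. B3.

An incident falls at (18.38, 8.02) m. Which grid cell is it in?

C2

Column index: ⌊(18.38 − 2.19) / 5.81⌋ = ⌊2.787⌋ = 2 → column C
Row offset from origin: ⌊(8.02 − 0.93) / 3.02⌋ = ⌊2.348⌋ = 2 → row 2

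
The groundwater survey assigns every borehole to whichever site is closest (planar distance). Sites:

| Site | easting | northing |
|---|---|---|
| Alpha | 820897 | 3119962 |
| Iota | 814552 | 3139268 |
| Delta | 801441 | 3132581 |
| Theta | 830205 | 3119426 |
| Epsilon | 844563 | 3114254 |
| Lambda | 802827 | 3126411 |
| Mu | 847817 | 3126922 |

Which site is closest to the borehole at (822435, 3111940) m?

Squared distances to each site:
Alpha: 66717928.000; Iota: 808961273.000; Delta: 866798917.000; Theta: 116413096.000; Epsilon: 495002980.000; Lambda: 593883505.000; Mu: 868706248.000.
Minimum at Alpha.

Alpha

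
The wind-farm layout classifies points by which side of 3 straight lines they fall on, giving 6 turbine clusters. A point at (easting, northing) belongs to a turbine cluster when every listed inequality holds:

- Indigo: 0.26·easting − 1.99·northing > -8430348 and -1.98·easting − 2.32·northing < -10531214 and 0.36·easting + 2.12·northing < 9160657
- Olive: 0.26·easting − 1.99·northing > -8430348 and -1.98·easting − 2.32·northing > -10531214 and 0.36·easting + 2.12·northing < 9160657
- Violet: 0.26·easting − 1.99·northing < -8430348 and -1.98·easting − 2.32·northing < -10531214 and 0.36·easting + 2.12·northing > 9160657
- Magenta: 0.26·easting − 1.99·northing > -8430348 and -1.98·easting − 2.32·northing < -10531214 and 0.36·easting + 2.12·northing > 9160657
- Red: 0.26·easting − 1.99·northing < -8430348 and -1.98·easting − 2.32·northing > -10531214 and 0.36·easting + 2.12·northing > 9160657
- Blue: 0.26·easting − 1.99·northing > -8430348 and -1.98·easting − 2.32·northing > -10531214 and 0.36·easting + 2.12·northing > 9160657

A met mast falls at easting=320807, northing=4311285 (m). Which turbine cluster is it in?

Violet

0.26·320807 − 1.99·4311285 = -8496047.330, which is < -8430348
-1.98·320807 − 2.32·4311285 = -10637379.060, which is < -10531214
0.36·320807 + 2.12·4311285 = 9255414.720, which is > 9160657
This sign pattern matches Violet.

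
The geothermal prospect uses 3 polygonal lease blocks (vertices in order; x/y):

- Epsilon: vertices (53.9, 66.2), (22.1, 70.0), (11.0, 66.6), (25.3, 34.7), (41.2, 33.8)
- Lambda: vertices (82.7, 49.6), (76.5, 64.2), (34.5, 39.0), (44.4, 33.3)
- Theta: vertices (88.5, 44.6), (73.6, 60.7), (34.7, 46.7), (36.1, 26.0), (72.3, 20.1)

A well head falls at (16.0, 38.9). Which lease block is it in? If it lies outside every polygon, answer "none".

Cast a ray rightward from (16.0, 38.9). For each polygon, the edges (by vertex number in listed order) whose endpoints lie on opposite sides of y = 38.9, where each meets that height, and whether that is right or left of the point:
Epsilon: 3–4 at x≈23.42 (right), 5–1 at x≈43.20 (right) → 2 crossings.
Lambda: 3–4 at x≈34.67 (right), 4–1 at x≈57.56 (right) → 2 crossings.
Theta: 3–4 at x≈35.23 (right), 5–1 at x≈84.73 (right) → 2 crossings.
All counts are even, so the point lies outside every listed polygon.

none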